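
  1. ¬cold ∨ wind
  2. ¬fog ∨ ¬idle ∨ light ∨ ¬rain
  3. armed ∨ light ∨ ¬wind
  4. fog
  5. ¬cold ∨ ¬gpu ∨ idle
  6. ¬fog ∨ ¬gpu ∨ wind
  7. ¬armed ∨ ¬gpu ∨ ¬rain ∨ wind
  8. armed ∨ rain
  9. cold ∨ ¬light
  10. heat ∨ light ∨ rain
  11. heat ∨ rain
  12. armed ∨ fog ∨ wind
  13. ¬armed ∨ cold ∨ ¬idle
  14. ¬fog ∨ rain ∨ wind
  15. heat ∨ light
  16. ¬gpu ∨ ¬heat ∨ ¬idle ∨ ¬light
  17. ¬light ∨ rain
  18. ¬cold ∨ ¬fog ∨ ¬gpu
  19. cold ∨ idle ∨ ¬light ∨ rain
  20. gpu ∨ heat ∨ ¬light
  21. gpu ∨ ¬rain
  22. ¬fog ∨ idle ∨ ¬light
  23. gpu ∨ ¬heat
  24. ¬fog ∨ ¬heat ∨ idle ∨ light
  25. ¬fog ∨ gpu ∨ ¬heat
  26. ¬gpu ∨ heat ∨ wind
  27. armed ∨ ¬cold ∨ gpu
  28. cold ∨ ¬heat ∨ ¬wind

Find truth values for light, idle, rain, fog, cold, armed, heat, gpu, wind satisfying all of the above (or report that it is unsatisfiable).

Unsatisfiable

Case heat = True:
  (fog) forces fog = True.
  (gpu ∨ ¬heat) forces gpu = True.
  (¬fog ∨ ¬gpu ∨ wind) forces wind = True.
  (¬cold ∨ ¬fog ∨ ¬gpu) forces cold = False.
  Clause (cold ∨ ¬heat ∨ ¬wind) is falsified — contradiction.
Case heat = False:
  (fog) forces fog = True.
  (heat ∨ rain) forces rain = True.
  (heat ∨ light) forces light = True.
  (cold ∨ ¬light) forces cold = True.
  (¬cold ∨ wind) forces wind = True.
  (¬cold ∨ ¬fog ∨ ¬gpu) forces gpu = False.
  Clause (gpu ∨ heat ∨ ¬light) is falsified — contradiction.
Both cases fail, so the formula is unsatisfiable.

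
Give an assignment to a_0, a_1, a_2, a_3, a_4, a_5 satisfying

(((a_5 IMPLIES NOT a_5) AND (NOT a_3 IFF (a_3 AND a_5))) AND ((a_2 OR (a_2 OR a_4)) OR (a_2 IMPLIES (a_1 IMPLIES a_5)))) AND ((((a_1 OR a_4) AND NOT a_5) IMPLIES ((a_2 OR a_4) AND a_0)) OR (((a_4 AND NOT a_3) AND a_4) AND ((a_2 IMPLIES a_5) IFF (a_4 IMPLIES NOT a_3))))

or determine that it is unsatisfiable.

a_0 = True, a_1 = False, a_2 = False, a_3 = True, a_4 = False, a_5 = False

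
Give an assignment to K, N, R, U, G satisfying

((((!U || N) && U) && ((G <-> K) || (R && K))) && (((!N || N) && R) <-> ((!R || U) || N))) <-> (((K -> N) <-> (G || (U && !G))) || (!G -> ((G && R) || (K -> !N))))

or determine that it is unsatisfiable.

K = True; N = True; R = False; U = False; G = False

  ((((!U || N) && U) && ((G <-> K) || (R && K))) && (((!N || N) && R) <-> ((!R || U) || N))) <-> (((K -> N) <-> (G || (U && !G))) || (!G -> ((G && R) || (K -> !N)))) = True
    (((!U || N) && U) && ((G <-> K) || (R && K))) && (((!N || N) && R) <-> ((!R || U) || N)) = False
      ((!U || N) && U) && ((G <-> K) || (R && K)) = False
        (!U || N) && U = False
          !U || N = True
            !U = True
        (G <-> K) || (R && K) = False
          G <-> K = False
          R && K = False
      ((!N || N) && R) <-> ((!R || U) || N) = False
        (!N || N) && R = False
          !N || N = True
            !N = False
        (!R || U) || N = True
          !R || U = True
            !R = True
    ((K -> N) <-> (G || (U && !G))) || (!G -> ((G && R) || (K -> !N))) = False
      (K -> N) <-> (G || (U && !G)) = False
        K -> N = True
        G || (U && !G) = False
          U && !G = False
            !G = True
      !G -> ((G && R) || (K -> !N)) = False
        !G = True
        (G && R) || (K -> !N) = False
          G && R = False
          K -> !N = False
            !N = False
The formula evaluates to True.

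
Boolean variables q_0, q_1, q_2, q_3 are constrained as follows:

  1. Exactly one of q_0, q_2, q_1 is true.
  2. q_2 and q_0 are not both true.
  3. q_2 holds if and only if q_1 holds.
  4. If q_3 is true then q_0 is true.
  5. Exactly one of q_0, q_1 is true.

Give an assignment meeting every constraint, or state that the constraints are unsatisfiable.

q_0: True; q_1: False; q_2: False; q_3: True

  (1) {q_0, q_2, q_1}: 1 true — exactly one ✓
  (2) q_2=F, q_0=T — not both ✓
  (3) q_2=F, q_1=F — same ✓
  (4) q_3=T ⇒ q_0: T ✓
  (5) {q_0, q_1}: 1 true — exactly one ✓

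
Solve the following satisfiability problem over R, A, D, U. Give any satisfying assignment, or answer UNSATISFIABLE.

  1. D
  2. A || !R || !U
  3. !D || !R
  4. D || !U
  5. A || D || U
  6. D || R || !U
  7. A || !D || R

R = False, A = True, D = True, U = False

Unit clause (D) forces D = True.
In (!D || !R) only !R is left, so R = False.
In (A || !D || R) only A is left, so A = True.
Set U = False.
Check each clause:
  (D): D holds.
  (A || !R || !U): A holds.
  (!D || !R): !R holds.
  (D || !U): D holds.
  (A || D || U): A holds.
  (D || R || !U): D holds.
  (A || !D || R): A holds.
All clauses satisfied.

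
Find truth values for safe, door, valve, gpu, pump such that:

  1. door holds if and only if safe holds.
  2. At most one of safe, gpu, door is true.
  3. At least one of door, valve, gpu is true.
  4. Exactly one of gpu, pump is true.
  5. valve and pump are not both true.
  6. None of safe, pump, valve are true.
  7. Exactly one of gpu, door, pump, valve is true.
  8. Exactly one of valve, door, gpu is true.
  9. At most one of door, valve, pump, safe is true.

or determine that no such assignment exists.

safe = False; door = False; valve = False; gpu = True; pump = False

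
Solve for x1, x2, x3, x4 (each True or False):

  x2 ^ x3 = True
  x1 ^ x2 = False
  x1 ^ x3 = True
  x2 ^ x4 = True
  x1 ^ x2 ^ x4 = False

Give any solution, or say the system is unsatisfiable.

x1 = True; x2 = True; x3 = False; x4 = False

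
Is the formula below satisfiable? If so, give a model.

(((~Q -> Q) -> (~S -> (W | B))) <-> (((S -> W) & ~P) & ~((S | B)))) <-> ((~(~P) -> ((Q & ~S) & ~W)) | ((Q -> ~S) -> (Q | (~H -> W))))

S = False, Q = False, H = True, P = False, W = False, B = False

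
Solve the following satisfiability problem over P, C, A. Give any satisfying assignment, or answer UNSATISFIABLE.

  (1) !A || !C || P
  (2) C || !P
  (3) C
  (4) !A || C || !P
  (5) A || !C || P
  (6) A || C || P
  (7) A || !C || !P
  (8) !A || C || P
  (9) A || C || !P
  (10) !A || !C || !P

UNSATISFIABLE

Case P = True:
  (C || !P) forces C = True.
  (A || !C || !P) forces A = True.
  Clause (!A || !C || !P) is falsified — contradiction.
Case P = False:
  (C) forces C = True.
  (!A || !C || P) forces A = False.
  Clause (A || !C || P) is falsified — contradiction.
Both cases fail, so the formula is unsatisfiable.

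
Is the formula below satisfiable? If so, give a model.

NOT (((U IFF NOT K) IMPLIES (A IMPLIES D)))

K: True, D: False, A: True, U: False

  NOT (((U IFF NOT K) IMPLIES (A IMPLIES D))) = True
    (U IFF NOT K) IMPLIES (A IMPLIES D) = False
      U IFF NOT K = True
        NOT K = False
      A IMPLIES D = False
The formula evaluates to True.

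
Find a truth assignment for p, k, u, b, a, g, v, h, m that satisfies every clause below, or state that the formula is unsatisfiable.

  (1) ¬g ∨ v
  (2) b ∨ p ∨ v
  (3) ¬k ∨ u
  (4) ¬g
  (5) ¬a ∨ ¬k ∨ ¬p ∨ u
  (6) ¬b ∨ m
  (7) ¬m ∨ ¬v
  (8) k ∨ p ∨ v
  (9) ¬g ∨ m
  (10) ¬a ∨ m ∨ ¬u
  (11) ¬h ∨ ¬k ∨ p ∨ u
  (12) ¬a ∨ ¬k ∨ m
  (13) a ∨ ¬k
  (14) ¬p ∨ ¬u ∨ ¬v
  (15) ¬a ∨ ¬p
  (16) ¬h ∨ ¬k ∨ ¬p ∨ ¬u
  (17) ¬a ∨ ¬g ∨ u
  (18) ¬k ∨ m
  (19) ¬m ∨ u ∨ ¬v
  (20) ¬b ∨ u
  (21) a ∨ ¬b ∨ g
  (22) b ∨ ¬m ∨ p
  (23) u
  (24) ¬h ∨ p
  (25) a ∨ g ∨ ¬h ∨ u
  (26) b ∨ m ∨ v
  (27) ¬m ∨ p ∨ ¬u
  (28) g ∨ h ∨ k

Unit clause (¬g) forces g = False.
Unit clause (u) forces u = True.
Set p = True.
  then (¬p ∨ ¬u ∨ ¬v) forces v = False.
  then (¬a ∨ ¬p) forces a = False.
  then (a ∨ ¬b ∨ g) forces b = False.
  then (b ∨ m ∨ v) forces m = True.
  then (a ∨ ¬k) forces k = False.
  then (g ∨ h ∨ k) forces h = True.
All clauses satisfied.

p=T; k=F; u=T; b=F; a=F; g=F; v=F; h=T; m=T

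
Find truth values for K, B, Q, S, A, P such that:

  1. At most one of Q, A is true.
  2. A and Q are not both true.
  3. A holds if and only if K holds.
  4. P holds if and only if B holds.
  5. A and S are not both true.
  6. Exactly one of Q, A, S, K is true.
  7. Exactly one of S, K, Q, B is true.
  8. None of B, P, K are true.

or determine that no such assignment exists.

K = False, B = False, Q = False, S = True, A = False, P = False

  (1) {Q, A}: 0 true — at most one ✓
  (2) A=F, Q=F — not both ✓
  (3) A=F, K=F — same ✓
  (4) P=F, B=F — same ✓
  (5) A=F, S=T — not both ✓
  (6) {Q, A, S, K}: 1 true — exactly one ✓
  (7) {S, K, Q, B}: 1 true — exactly one ✓
  (8) {B, P, K}: 0 true — none ✓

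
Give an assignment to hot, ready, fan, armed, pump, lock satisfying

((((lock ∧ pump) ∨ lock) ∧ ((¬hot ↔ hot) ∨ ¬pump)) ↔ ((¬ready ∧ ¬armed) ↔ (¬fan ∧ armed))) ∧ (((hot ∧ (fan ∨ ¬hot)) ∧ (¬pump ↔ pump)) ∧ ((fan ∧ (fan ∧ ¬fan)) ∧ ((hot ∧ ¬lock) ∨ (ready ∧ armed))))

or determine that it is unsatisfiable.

The conjunct ¬pump ↔ pump is unsatisfiable on its own:
  pump=F: evaluates to False.
  pump=T: evaluates to False.
So the whole conjunction is unsatisfiable.

UNSATISFIABLE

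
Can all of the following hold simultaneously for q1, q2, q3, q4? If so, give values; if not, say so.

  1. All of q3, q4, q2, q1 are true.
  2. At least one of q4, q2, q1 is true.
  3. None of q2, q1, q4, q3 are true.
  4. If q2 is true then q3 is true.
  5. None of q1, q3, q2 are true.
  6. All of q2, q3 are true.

UNSATISFIABLE

Case q1 = True:
  Constraint (3) is violated (q1=T) — contradiction.
Case q1 = False:
  Constraint (1) is violated (q1=F) — contradiction.
Both cases fail — unsatisfiable.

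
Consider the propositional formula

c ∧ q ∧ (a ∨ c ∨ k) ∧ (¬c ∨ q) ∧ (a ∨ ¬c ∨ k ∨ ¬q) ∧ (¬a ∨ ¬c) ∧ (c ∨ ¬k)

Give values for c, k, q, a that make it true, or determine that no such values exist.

c=T, k=T, q=T, a=F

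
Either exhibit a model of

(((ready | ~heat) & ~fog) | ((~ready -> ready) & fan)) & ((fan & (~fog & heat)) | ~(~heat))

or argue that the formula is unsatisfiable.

ready=T, fog=T, fan=T, heat=T

  ((ready | ~heat) & ~fog) | ((~ready -> ready) & fan) = True
    (ready | ~heat) & ~fog = False
      ready | ~heat = True
        ~heat = False
      ~fog = False
    (~ready -> ready) & fan = True
      ~ready -> ready = True
        ~ready = False
  (fan & (~fog & heat)) | ~(~heat) = True
    fan & (~fog & heat) = False
      ~fog & heat = False
        ~fog = False
    ~(~heat) = True
      ~heat = False
Both conjuncts True, so the formula holds.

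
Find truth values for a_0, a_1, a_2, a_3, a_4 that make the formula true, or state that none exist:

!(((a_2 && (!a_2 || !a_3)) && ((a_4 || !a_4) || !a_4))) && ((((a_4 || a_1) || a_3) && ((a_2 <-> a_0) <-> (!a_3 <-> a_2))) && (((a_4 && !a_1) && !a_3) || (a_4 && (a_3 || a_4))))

a_0 = True, a_1 = False, a_2 = False, a_3 = False, a_4 = True

  !(((a_2 && (!a_2 || !a_3)) && ((a_4 || !a_4) || !a_4))) = True
    (a_2 && (!a_2 || !a_3)) && ((a_4 || !a_4) || !a_4) = False
      a_2 && (!a_2 || !a_3) = False
        !a_2 || !a_3 = True
          !a_2 = True
          !a_3 = True
      (a_4 || !a_4) || !a_4 = True
        a_4 || !a_4 = True
          !a_4 = False
        !a_4 = False
  (((a_4 || a_1) || a_3) && ((a_2 <-> a_0) <-> (!a_3 <-> a_2))) && (((a_4 && !a_1) && !a_3) || (a_4 && (a_3 || a_4))) = True
    ((a_4 || a_1) || a_3) && ((a_2 <-> a_0) <-> (!a_3 <-> a_2)) = True
      (a_4 || a_1) || a_3 = True
        a_4 || a_1 = True
      (a_2 <-> a_0) <-> (!a_3 <-> a_2) = True
        a_2 <-> a_0 = False
        !a_3 <-> a_2 = False
          !a_3 = True
    ((a_4 && !a_1) && !a_3) || (a_4 && (a_3 || a_4)) = True
      (a_4 && !a_1) && !a_3 = True
        a_4 && !a_1 = True
          !a_1 = True
        !a_3 = True
      a_4 && (a_3 || a_4) = True
        a_3 || a_4 = True
Both conjuncts True, so the formula holds.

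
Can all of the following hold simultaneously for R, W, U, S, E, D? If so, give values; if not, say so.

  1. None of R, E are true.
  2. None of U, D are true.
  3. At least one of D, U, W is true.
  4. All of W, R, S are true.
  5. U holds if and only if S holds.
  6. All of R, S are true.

Case R = True:
  Constraint (1) is violated (R=T) — contradiction.
Case R = False:
  Constraint (4) is violated (R=F) — contradiction.
Both cases fail — unsatisfiable.

The formula is unsatisfiable.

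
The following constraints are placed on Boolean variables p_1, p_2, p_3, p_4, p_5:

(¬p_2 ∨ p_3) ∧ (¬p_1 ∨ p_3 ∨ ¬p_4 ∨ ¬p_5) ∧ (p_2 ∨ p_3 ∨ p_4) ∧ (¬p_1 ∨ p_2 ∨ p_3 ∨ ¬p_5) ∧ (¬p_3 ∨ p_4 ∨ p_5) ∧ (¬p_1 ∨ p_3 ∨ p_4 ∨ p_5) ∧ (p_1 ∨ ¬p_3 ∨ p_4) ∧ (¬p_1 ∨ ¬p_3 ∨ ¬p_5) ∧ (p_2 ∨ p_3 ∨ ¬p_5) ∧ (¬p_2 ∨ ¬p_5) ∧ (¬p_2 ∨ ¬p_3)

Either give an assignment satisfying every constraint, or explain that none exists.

Set p_1 = True.
Set p_2 = False.
Set p_3 = False.
  then (p_2 ∨ p_3 ∨ p_4) forces p_4 = True.
  then (¬p_1 ∨ p_2 ∨ p_3 ∨ ¬p_5) forces p_5 = False.
All clauses satisfied.

p_1: True, p_2: False, p_3: False, p_4: True, p_5: False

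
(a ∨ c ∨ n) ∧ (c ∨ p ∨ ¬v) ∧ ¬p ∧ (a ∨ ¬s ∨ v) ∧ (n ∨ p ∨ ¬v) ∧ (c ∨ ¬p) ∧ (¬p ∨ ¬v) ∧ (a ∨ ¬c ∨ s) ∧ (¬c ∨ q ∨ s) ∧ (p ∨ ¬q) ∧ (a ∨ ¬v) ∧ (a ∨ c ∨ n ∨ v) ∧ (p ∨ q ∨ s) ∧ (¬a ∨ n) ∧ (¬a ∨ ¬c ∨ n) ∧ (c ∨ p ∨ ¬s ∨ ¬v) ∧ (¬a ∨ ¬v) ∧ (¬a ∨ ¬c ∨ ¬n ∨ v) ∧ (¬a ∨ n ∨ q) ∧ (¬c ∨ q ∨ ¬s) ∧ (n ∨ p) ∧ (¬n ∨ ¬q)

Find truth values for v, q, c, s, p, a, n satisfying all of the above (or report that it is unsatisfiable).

v = False, q = False, c = False, s = True, p = False, a = True, n = True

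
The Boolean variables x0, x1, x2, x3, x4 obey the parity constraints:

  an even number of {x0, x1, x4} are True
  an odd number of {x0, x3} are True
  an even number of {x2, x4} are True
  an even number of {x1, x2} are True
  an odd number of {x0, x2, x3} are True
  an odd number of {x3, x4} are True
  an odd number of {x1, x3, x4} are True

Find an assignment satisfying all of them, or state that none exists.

x0=F, x1=F, x2=F, x3=T, x4=F

{x0, x1, x4}: 0 true → even ✓
{x0, x3}: 1 true → odd ✓
{x2, x4}: 0 true → even ✓
{x1, x2}: 0 true → even ✓
{x0, x2, x3}: 1 true → odd ✓
{x3, x4}: 1 true → odd ✓
{x1, x3, x4}: 1 true → odd ✓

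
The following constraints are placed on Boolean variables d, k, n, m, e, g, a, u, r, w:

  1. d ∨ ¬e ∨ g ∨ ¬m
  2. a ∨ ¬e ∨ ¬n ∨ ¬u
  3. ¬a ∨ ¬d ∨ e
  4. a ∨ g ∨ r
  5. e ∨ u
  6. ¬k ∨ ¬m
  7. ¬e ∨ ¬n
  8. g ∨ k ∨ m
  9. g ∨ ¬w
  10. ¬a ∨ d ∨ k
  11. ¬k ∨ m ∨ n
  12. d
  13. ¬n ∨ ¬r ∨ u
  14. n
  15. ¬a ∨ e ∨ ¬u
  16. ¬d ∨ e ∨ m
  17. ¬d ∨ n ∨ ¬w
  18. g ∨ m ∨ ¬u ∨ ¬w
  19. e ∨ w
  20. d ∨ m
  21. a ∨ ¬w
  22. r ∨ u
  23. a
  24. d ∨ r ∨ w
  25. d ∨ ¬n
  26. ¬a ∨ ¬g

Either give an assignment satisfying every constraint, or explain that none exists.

UNSATISFIABLE

Case d = True:
  (n) forces n = True.
  (¬e ∨ ¬n) forces e = False.
  (¬a ∨ ¬d ∨ e) forces a = False.
  Clause (a) is falsified — contradiction.
Case d = False:
  Clause (d) is falsified — contradiction.
Both cases fail, so the formula is unsatisfiable.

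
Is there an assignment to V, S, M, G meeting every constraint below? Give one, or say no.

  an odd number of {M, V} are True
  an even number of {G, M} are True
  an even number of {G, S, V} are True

V: False; S: True; M: True; G: True

{M, V}: 1 true → odd ✓
{G, M}: 2 true → even ✓
{G, S, V}: 2 true → even ✓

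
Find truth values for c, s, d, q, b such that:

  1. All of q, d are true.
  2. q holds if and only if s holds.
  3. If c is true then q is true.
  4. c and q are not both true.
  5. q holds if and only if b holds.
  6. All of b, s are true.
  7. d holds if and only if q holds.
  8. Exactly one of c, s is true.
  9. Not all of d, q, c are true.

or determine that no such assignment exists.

c: False, s: True, d: True, q: True, b: True

  (1) {q, d}: all 2 true ✓
  (2) q=T, s=T — same ✓
  (3) c=F ⇒ q: vacuous ✓
  (4) c=F, q=T — not both ✓
  (5) q=T, b=T — same ✓
  (6) {b, s}: all 2 true ✓
  (7) d=T, q=T — same ✓
  (8) {c, s}: 1 true — exactly one ✓
  (9) {d, q, c}: 2/3 true — not all ✓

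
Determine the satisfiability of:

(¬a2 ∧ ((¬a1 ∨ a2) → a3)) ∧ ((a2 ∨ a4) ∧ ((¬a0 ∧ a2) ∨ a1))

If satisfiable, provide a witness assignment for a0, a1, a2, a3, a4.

a0 = False, a1 = True, a2 = False, a3 = False, a4 = True

  ¬a2 ∧ ((¬a1 ∨ a2) → a3) = True
    ¬a2 = True
    (¬a1 ∨ a2) → a3 = True
      ¬a1 ∨ a2 = False
        ¬a1 = False
  (a2 ∨ a4) ∧ ((¬a0 ∧ a2) ∨ a1) = True
    a2 ∨ a4 = True
    (¬a0 ∧ a2) ∨ a1 = True
      ¬a0 ∧ a2 = False
        ¬a0 = True
Both conjuncts True, so the formula holds.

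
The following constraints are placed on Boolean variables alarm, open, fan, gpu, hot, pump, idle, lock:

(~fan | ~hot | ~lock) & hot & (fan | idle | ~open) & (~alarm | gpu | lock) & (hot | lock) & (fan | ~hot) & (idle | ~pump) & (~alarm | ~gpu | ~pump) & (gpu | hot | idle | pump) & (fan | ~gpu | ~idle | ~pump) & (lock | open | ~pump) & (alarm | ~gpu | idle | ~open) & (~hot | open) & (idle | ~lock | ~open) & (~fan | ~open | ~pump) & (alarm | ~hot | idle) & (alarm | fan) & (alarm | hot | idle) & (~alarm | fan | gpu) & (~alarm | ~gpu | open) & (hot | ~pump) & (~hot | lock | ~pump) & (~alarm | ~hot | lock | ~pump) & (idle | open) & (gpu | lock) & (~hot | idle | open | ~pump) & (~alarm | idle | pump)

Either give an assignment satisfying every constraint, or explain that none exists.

alarm = True; open = True; fan = True; gpu = True; hot = True; pump = False; idle = True; lock = False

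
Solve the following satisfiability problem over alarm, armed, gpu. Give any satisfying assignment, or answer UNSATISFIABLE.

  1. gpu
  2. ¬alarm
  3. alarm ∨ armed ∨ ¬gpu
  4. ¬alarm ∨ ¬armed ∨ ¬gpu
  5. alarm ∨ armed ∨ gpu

alarm=F, armed=T, gpu=T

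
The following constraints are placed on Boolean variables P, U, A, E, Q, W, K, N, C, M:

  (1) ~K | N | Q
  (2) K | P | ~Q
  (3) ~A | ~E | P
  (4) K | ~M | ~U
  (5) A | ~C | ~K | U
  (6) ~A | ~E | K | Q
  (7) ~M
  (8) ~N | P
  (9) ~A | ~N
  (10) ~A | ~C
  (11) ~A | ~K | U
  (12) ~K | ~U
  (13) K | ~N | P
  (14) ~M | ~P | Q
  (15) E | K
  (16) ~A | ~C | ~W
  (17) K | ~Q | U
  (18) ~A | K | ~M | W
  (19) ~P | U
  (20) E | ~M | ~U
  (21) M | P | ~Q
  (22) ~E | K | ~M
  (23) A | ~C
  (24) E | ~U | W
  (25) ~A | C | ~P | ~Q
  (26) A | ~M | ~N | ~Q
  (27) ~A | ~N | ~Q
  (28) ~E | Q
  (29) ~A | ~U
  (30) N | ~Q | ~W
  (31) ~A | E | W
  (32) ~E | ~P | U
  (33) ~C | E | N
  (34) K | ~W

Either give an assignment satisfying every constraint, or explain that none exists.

Unit clause (~M) forces M = False.
Set P = True.
  then (~P | U) forces U = True.
  then (~A | ~U) forces A = False.
  then (~K | ~U) forces K = False.
  then (E | K) forces E = True.
  then (A | ~C) forces C = False.
  then (~E | Q) forces Q = True.
  then (K | ~W) forces W = False.
Set N = True.
All clauses satisfied.

P = True, U = True, A = False, E = True, Q = True, W = False, K = False, N = True, C = False, M = False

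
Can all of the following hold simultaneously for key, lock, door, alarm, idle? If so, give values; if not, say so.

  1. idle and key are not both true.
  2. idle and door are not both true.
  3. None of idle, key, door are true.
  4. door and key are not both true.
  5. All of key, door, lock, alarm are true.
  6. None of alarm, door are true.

Case key = True:
  Constraint (3) is violated (key=T) — contradiction.
Case key = False:
  Constraint (5) is violated (key=F) — contradiction.
Both cases fail — unsatisfiable.

The formula is unsatisfiable.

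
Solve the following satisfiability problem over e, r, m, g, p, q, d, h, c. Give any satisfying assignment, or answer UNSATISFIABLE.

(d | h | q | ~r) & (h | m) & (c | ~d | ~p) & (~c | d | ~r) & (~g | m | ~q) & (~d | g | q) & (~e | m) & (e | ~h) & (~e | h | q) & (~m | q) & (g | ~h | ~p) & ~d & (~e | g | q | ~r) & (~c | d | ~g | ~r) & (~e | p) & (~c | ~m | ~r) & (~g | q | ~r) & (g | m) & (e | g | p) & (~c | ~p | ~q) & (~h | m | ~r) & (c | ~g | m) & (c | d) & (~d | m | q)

Unit clause (~d) forces d = False.
In (c | d) only c is left, so c = True.
In (~c | d | ~r) only ~r is left, so r = False.
Try e = True:
  (~e | m) forces m = True.
  (~m | q) forces q = True.
  (~e | p) forces p = True.
  clause (~c | ~p | ~q) is falsified — backtrack.
So e = False.
  then (e | ~h) forces h = False.
  then (h | m) forces m = True.
  then (~m | q) forces q = True.
  then (~c | ~p | ~q) forces p = False.
  then (e | g | p) forces g = True.
All clauses satisfied.

e = False, r = False, m = True, g = True, p = False, q = True, d = False, h = False, c = True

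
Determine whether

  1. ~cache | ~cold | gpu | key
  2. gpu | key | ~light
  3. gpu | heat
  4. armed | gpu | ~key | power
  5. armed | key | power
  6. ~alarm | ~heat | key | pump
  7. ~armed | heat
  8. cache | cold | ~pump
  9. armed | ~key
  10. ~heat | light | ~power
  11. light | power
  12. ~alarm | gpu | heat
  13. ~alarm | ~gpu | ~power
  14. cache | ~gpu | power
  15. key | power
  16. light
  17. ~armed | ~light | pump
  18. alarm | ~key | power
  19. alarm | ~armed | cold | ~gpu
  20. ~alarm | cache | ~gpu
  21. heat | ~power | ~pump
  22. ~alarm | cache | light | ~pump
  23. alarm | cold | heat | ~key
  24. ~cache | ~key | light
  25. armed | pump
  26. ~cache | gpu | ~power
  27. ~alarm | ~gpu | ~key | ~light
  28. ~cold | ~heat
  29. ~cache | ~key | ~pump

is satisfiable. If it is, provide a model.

alarm = False, gpu = True, power = True, armed = False, key = False, cache = True, heat = True, cold = False, pump = True, light = True

Unit clause (light) forces light = True.
Set alarm = False.
Set gpu = True.
Set power = True.
Set armed = False.
  then (armed | ~key) forces key = False.
  then (armed | pump) forces pump = True.
  then (heat | ~power | ~pump) forces heat = True.
  then (~cold | ~heat) forces cold = False.
  then (cache | cold | ~pump) forces cache = True.
All clauses satisfied.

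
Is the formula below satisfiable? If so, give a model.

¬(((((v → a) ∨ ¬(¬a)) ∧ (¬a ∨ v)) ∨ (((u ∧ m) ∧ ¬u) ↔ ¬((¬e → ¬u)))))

v = True; e = False; m = False; a = False; u = True

  ¬(((((v → a) ∨ ¬(¬a)) ∧ (¬a ∨ v)) ∨ (((u ∧ m) ∧ ¬u) ↔ ¬((¬e → ¬u))))) = True
    (((v → a) ∨ ¬(¬a)) ∧ (¬a ∨ v)) ∨ (((u ∧ m) ∧ ¬u) ↔ ¬((¬e → ¬u))) = False
      ((v → a) ∨ ¬(¬a)) ∧ (¬a ∨ v) = False
        (v → a) ∨ ¬(¬a) = False
          v → a = False
          ¬(¬a) = False
            ¬a = True
        ¬a ∨ v = True
          ¬a = True
      ((u ∧ m) ∧ ¬u) ↔ ¬((¬e → ¬u)) = False
        (u ∧ m) ∧ ¬u = False
          u ∧ m = False
          ¬u = False
        ¬((¬e → ¬u)) = True
          ¬e → ¬u = False
            ¬e = True
            ¬u = False
The formula evaluates to True.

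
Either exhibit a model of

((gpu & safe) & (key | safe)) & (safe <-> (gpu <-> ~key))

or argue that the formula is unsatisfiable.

key=F; safe=T; gpu=T

  (gpu & safe) & (key | safe) = True
    gpu & safe = True
    key | safe = True
  safe <-> (gpu <-> ~key) = True
    gpu <-> ~key = True
      ~key = True
Both conjuncts True, so the formula holds.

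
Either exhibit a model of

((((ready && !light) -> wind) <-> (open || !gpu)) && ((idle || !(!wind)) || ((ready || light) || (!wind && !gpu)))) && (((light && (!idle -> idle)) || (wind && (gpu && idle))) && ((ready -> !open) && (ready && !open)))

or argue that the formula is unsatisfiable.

open = False; ready = True; light = True; idle = True; wind = False; gpu = False

  (((ready && !light) -> wind) <-> (open || !gpu)) && ((idle || !(!wind)) || ((ready || light) || (!wind && !gpu))) = True
    ((ready && !light) -> wind) <-> (open || !gpu) = True
      (ready && !light) -> wind = True
        ready && !light = False
          !light = False
      open || !gpu = True
        !gpu = True
    (idle || !(!wind)) || ((ready || light) || (!wind && !gpu)) = True
      idle || !(!wind) = True
        !(!wind) = False
          !wind = True
      (ready || light) || (!wind && !gpu) = True
        ready || light = True
        !wind && !gpu = True
          !wind = True
          !gpu = True
  ((light && (!idle -> idle)) || (wind && (gpu && idle))) && ((ready -> !open) && (ready && !open)) = True
    (light && (!idle -> idle)) || (wind && (gpu && idle)) = True
      light && (!idle -> idle) = True
        !idle -> idle = True
          !idle = False
      wind && (gpu && idle) = False
        gpu && idle = False
    (ready -> !open) && (ready && !open) = True
      ready -> !open = True
        !open = True
      ready && !open = True
        !open = True
Both conjuncts True, so the formula holds.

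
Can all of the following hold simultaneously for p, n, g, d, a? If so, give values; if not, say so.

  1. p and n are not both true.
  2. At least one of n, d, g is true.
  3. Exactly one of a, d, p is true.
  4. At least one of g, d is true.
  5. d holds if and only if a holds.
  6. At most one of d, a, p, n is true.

p = True, n = False, g = True, d = False, a = False

  (1) p=T, n=F — not both ✓
  (2) {n, d, g}: 1 true — at least one ✓
  (3) {a, d, p}: 1 true — exactly one ✓
  (4) {g, d}: 1 true — at least one ✓
  (5) d=F, a=F — same ✓
  (6) {d, a, p, n}: 1 true — at most one ✓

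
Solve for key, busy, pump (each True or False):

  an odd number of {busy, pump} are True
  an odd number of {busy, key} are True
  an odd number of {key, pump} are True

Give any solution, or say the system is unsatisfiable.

Adding constraints 1, 2, 3 mod 2: every variable appears an even number of times on the left, so the left side is 0.
But the right sides sum to 1 (mod 2). 0 ≠ 1 — the system is inconsistent.

UNSATISFIABLE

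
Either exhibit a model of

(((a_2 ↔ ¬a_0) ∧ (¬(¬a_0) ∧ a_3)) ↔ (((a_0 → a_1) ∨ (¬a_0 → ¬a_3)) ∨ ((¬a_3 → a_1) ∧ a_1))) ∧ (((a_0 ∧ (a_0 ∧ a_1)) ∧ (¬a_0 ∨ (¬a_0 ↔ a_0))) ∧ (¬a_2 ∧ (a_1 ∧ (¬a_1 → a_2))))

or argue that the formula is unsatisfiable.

No satisfying assignment exists.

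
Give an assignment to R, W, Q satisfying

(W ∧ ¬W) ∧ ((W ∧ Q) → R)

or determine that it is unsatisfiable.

Unsatisfiable

Case W = True: the conjunct ¬W is False.
Case W = False: the conjunct W is False.
Both cases fail — unsatisfiable.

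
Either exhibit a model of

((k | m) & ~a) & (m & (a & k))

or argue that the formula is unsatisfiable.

Case a = True: the conjunct ~a is False.
Case a = False: the conjunct a is False.
Both cases fail — unsatisfiable.

The formula is unsatisfiable.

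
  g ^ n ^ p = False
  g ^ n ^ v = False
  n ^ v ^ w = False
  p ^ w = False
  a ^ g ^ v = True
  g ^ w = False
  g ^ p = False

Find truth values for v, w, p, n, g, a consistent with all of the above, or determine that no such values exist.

v = True, w = True, p = True, n = False, g = True, a = True

g ^ n ^ p = T ^ F ^ T = False ✓
g ^ n ^ v = T ^ F ^ T = False ✓
n ^ v ^ w = F ^ T ^ T = False ✓
p ^ w = T ^ T = False ✓
a ^ g ^ v = T ^ T ^ T = True ✓
g ^ w = T ^ T = False ✓
g ^ p = T ^ T = False ✓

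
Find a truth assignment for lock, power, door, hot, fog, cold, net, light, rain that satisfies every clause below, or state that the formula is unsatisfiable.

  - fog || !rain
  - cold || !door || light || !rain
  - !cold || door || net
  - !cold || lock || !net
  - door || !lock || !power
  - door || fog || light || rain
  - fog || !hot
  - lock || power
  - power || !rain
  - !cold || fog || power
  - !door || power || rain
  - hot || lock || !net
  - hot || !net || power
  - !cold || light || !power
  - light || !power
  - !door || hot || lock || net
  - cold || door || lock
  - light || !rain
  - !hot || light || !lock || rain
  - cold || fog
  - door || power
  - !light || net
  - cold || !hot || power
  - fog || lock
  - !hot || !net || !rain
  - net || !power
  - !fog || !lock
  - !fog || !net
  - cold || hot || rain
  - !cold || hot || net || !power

Set lock = True.
  then (!fog || !lock) forces fog = False.
  then (fog || !rain) forces rain = False.
  then (fog || !hot) forces hot = False.
  then (cold || fog) forces cold = True.
  then (!cold || fog || power) forces power = True.
  then (!cold || light || !power) forces light = True.
  then (!light || net) forces net = True.
  then (door || !lock || !power) forces door = True.
All clauses satisfied.

lock = True; power = True; door = True; hot = False; fog = False; cold = True; net = True; light = True; rain = False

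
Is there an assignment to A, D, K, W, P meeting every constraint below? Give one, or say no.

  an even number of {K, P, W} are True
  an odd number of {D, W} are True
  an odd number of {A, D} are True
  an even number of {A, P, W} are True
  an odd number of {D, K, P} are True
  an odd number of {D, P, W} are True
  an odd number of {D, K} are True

A = True, D = False, K = True, W = True, P = False

{K, P, W}: 2 true → even ✓
{D, W}: 1 true → odd ✓
{A, D}: 1 true → odd ✓
{A, P, W}: 2 true → even ✓
{D, K, P}: 1 true → odd ✓
{D, P, W}: 1 true → odd ✓
{D, K}: 1 true → odd ✓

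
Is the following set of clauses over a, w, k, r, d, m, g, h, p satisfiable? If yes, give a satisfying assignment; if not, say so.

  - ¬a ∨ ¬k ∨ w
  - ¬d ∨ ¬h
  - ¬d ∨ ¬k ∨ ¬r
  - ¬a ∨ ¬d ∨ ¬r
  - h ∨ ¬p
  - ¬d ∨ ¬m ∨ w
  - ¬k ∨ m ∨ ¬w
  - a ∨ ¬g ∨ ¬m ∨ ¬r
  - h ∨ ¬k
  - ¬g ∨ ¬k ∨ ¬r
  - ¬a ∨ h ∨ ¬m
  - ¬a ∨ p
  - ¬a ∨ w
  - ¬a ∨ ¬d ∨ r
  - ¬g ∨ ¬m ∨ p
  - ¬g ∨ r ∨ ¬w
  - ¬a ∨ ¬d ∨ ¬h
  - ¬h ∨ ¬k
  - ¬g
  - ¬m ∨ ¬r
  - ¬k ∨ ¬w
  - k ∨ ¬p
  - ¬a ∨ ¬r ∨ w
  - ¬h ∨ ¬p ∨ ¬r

a = False, w = True, k = False, r = False, d = True, m = False, g = False, h = False, p = False

Unit clause (¬g) forces g = False.
Set a = False.
Set w = True.
  then (¬k ∨ ¬w) forces k = False.
  then (k ∨ ¬p) forces p = False.
Set r = False.
Set d = True.
  then (¬d ∨ ¬h) forces h = False.
Set m = False.
All clauses satisfied.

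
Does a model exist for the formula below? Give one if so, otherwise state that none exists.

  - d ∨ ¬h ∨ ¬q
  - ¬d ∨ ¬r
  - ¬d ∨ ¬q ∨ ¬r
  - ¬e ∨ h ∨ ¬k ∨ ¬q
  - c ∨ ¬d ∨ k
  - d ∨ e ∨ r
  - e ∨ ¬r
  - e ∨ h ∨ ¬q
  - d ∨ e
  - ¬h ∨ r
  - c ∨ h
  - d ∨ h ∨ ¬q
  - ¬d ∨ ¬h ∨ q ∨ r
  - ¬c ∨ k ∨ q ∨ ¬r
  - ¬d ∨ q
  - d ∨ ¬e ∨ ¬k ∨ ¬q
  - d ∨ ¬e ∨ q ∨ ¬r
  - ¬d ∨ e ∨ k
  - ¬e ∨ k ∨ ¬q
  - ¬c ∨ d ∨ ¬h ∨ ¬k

h: False; d: False; q: False; r: False; c: True; k: True; e: True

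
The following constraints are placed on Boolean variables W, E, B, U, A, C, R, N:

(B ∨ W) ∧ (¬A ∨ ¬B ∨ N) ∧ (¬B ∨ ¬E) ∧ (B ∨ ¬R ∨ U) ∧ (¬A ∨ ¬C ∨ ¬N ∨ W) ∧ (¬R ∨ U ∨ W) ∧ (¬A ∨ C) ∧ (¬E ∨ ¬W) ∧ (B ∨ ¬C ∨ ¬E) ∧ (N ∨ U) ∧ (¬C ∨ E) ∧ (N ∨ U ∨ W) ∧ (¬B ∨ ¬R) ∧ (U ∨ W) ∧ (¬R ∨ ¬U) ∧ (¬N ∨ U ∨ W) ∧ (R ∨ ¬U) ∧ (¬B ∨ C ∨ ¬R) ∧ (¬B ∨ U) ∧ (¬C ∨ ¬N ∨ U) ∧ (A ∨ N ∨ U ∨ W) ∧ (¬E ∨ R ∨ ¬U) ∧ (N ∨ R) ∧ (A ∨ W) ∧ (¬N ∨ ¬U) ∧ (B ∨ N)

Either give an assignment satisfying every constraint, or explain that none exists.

Try W = False:
  (B ∨ W) forces B = True.
  (¬B ∨ ¬E) forces E = False.
  (¬C ∨ E) forces C = False.
  (¬A ∨ C) forces A = False.
  clause (A ∨ W) is falsified — backtrack.
So W = True.
  then (¬E ∨ ¬W) forces E = False.
  then (¬C ∨ E) forces C = False.
  then (¬A ∨ C) forces A = False.
Set B = False.
  then (B ∨ N) forces N = True.
  then (¬N ∨ ¬U) forces U = False.
  then (B ∨ ¬R ∨ U) forces R = False.
All clauses satisfied.

W = True, E = False, B = False, U = False, A = False, C = False, R = False, N = True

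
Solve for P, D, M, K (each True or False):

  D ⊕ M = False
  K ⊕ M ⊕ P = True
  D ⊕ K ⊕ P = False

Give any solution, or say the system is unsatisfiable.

Adding constraints 1, 2, 3 mod 2: every variable appears an even number of times on the left, so the left side is 0.
But the right sides sum to 1 (mod 2). 0 ≠ 1 — the system is inconsistent.

The formula is unsatisfiable.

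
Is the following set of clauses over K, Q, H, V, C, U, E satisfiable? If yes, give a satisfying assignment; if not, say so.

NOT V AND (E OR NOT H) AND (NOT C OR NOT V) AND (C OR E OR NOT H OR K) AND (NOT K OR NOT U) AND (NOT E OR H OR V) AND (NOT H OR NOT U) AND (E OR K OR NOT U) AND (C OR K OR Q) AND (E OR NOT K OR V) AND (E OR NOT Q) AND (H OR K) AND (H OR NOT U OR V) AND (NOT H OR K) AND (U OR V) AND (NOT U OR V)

Case V = True:
  Clause (NOT V) is falsified — contradiction.
Case V = False:
  (U OR V) forces U = True.
  Clause (NOT U OR V) is falsified — contradiction.
Both cases fail, so the formula is unsatisfiable.

The formula is unsatisfiable.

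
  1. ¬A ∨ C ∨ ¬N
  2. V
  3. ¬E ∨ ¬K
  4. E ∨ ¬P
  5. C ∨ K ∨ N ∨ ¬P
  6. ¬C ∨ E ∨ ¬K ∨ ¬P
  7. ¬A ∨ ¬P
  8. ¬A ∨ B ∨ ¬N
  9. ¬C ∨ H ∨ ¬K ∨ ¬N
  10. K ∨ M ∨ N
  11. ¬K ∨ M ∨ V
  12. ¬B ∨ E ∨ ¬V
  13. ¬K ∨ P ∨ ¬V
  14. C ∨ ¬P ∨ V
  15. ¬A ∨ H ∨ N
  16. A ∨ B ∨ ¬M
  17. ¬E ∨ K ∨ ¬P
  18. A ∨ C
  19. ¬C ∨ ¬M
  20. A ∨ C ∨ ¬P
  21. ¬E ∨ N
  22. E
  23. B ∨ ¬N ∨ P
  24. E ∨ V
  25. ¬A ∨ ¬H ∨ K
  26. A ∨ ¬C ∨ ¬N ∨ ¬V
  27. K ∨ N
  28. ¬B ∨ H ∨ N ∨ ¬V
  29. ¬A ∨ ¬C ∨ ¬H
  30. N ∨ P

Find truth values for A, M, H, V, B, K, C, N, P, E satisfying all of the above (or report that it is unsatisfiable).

A = True, M = False, H = False, V = True, B = True, K = False, C = True, N = True, P = False, E = True

Unit clause (V) forces V = True.
Unit clause (E) forces E = True.
In (¬E ∨ ¬K) only ¬K is left, so K = False.
In (¬E ∨ K ∨ ¬P) only ¬P is left, so P = False.
In (¬E ∨ N) only N is left, so N = True.
In (B ∨ ¬N ∨ P) only B is left, so B = True.
Try A = False:
  (A ∨ C) forces C = True.
  clause (A ∨ ¬C ∨ ¬N ∨ ¬V) is falsified — backtrack.
So A = True.
  then (¬A ∨ C ∨ ¬N) forces C = True.
  then (¬C ∨ ¬M) forces M = False.
  then (¬A ∨ ¬H ∨ K) forces H = False.
All clauses satisfied.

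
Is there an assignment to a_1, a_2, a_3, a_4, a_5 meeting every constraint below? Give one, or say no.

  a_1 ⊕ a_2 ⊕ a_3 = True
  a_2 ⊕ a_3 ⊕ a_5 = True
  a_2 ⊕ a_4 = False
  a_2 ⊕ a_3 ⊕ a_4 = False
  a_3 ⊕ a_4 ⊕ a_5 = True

a_1 = True, a_2 = False, a_3 = False, a_4 = False, a_5 = True

a_1 ⊕ a_2 ⊕ a_3 = T ⊕ F ⊕ F = True ✓
a_2 ⊕ a_3 ⊕ a_5 = F ⊕ F ⊕ T = True ✓
a_2 ⊕ a_4 = F ⊕ F = False ✓
a_2 ⊕ a_3 ⊕ a_4 = F ⊕ F ⊕ F = False ✓
a_3 ⊕ a_4 ⊕ a_5 = F ⊕ F ⊕ T = True ✓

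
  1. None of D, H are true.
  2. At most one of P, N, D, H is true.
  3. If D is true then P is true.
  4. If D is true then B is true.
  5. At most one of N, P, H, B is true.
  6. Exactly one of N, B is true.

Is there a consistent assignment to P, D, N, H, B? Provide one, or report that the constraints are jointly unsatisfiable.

P = False, D = False, N = False, H = False, B = True

  (1) {D, H}: 0 true — none ✓
  (2) {P, N, D, H}: 0 true — at most one ✓
  (3) D=F ⇒ P: vacuous ✓
  (4) D=F ⇒ B: vacuous ✓
  (5) {N, P, H, B}: 1 true — at most one ✓
  (6) {N, B}: 1 true — exactly one ✓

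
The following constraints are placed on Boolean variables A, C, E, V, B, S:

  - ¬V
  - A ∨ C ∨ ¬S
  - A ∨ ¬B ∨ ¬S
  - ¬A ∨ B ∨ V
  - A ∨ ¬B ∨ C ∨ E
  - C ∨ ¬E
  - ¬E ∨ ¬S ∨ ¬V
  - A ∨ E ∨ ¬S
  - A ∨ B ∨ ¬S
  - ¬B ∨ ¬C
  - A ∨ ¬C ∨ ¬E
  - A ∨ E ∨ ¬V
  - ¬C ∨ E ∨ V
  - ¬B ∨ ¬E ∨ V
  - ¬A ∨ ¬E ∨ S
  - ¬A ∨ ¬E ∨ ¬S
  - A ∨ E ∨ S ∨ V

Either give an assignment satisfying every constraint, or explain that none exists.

A: True, C: False, E: False, V: False, B: True, S: True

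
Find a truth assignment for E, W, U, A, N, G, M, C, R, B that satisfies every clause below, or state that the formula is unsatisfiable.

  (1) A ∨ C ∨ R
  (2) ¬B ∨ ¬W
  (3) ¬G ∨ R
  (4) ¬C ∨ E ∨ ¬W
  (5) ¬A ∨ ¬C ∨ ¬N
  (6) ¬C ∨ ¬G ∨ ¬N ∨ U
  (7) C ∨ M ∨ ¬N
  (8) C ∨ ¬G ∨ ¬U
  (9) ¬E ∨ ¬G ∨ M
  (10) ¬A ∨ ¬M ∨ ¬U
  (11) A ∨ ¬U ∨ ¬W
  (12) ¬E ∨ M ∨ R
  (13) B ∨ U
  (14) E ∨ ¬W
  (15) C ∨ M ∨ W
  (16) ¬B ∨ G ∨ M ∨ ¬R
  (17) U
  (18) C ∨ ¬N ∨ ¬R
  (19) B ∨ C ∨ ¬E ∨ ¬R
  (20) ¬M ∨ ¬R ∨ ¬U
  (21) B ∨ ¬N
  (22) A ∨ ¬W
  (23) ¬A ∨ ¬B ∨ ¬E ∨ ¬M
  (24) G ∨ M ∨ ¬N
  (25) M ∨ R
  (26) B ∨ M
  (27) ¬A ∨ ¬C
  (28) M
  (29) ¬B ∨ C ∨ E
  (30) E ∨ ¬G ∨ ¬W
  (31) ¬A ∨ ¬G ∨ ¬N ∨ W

E = True; W = False; U = True; A = False; N = True; G = False; M = True; C = True; R = False; B = True

Unit clause (U) forces U = True.
Unit clause (M) forces M = True.
In (¬A ∨ ¬M ∨ ¬U) only ¬A is left, so A = False.
In (A ∨ ¬U ∨ ¬W) only ¬W is left, so W = False.
In (¬M ∨ ¬R ∨ ¬U) only ¬R is left, so R = False.
In (A ∨ C ∨ R) only C is left, so C = True.
In (¬G ∨ R) only ¬G is left, so G = False.
Set E = True.
Set N = True.
  then (B ∨ ¬N) forces B = True.
All clauses satisfied.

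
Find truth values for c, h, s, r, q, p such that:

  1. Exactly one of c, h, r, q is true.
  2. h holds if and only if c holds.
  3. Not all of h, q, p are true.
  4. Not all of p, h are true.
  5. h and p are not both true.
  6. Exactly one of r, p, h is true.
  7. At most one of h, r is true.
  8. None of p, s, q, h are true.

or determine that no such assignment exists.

c = False, h = False, s = False, r = True, q = False, p = False

  (1) {c, h, r, q}: 1 true — exactly one ✓
  (2) h=F, c=F — same ✓
  (3) {h, q, p}: 0/3 true — not all ✓
  (4) {p, h}: 0/2 true — not all ✓
  (5) h=F, p=F — not both ✓
  (6) {r, p, h}: 1 true — exactly one ✓
  (7) {h, r}: 1 true — at most one ✓
  (8) {p, s, q, h}: 0 true — none ✓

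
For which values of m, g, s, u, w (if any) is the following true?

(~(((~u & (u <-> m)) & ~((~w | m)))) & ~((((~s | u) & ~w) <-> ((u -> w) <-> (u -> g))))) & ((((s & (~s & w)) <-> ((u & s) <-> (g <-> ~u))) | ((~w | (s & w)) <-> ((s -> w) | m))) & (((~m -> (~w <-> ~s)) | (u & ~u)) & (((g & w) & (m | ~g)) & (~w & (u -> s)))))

Case w = True: the conjunct ~w is False.
Case w = False: the conjunct w is False.
Both cases fail — unsatisfiable.

No satisfying assignment exists.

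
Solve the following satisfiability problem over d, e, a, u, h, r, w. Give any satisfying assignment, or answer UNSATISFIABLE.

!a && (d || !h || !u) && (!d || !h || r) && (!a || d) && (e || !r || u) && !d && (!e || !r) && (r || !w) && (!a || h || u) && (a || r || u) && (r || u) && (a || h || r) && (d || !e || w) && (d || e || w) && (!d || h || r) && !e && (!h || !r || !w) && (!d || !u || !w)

Unit clause (!a) forces a = False.
Unit clause (!d) forces d = False.
Unit clause (!e) forces e = False.
In (d || e || w) only w is left, so w = True.
In (r || !w) only r is left, so r = True.
In (!h || !r || !w) only !h is left, so h = False.
In (e || !r || u) only u is left, so u = True.
All clauses satisfied.

d = False; e = False; a = False; u = True; h = False; r = True; w = True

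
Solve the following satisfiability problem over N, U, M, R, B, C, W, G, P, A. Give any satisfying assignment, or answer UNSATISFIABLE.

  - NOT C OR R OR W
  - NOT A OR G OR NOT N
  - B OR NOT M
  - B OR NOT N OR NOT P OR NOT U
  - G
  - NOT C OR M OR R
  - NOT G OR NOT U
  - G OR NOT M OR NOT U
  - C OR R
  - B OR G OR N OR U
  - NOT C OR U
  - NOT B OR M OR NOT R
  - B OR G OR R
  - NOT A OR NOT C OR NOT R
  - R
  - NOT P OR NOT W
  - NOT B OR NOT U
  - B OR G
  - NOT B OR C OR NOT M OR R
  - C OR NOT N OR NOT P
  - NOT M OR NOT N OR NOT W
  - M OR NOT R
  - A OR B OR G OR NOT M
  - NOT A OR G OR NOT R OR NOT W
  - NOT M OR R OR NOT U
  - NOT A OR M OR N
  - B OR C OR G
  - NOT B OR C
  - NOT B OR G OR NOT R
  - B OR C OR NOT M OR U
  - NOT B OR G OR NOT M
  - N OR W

Case R = True:
  (G) forces G = True.
  (NOT G OR NOT U) forces U = False.
  (NOT C OR U) forces C = False.
  (M OR NOT R) forces M = True.
  (B OR NOT M) forces B = True.
  Clause (NOT B OR C) is falsified — contradiction.
Case R = False:
  Clause (R) is falsified — contradiction.
Both cases fail, so the formula is unsatisfiable.

UNSATISFIABLE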